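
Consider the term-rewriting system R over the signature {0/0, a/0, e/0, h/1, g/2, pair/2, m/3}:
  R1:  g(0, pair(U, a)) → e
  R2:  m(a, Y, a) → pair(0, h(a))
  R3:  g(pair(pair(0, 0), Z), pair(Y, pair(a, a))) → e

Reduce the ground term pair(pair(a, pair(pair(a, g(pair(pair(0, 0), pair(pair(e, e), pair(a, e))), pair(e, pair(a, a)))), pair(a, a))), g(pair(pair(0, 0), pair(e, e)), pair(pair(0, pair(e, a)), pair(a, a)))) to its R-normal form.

1. pair(pair(a, pair(pair(a, g(pair(pair(0, 0), pair(pair(e, e), pair(a, e))), pair(e, pair(a, a)))), pair(a, a))), g(pair(pair(0, 0), pair(e, e)), pair(pair(0, pair(e, a)), pair(a, a))))  →  pair(pair(a, pair(pair(a, e), pair(a, a))), g(pair(pair(0, 0), pair(e, e)), pair(pair(0, pair(e, a)), pair(a, a))))   [R3 at 1.2.1.2]
2. pair(pair(a, pair(pair(a, e), pair(a, a))), g(pair(pair(0, 0), pair(e, e)), pair(pair(0, pair(e, a)), pair(a, a))))  →  pair(pair(a, pair(pair(a, e), pair(a, a))), e)   [R3 at 2]

pair(pair(a, pair(pair(a, e), pair(a, a))), e)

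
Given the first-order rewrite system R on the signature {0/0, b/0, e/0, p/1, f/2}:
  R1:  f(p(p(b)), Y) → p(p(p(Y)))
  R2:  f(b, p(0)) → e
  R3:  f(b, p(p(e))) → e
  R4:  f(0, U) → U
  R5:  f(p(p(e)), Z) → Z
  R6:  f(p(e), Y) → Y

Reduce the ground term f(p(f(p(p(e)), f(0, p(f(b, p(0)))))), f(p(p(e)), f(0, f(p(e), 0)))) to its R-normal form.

1. f(p(f(p(p(e)), f(0, p(f(b, p(0)))))), f(p(p(e)), f(0, f(p(e), 0))))  →  f(p(f(0, p(f(b, p(0))))), f(p(p(e)), f(0, f(p(e), 0))))   [R5 at 1.1]
2. f(p(f(0, p(f(b, p(0))))), f(p(p(e)), f(0, f(p(e), 0))))  →  f(p(p(f(b, p(0)))), f(p(p(e)), f(0, f(p(e), 0))))   [R4 at 1.1]
3. f(p(p(f(b, p(0)))), f(p(p(e)), f(0, f(p(e), 0))))  →  f(p(p(e)), f(p(p(e)), f(0, f(p(e), 0))))   [R2 at 1.1.1]
4. f(p(p(e)), f(p(p(e)), f(0, f(p(e), 0))))  →  f(p(p(e)), f(0, f(p(e), 0)))   [R5 at ε]
5. f(p(p(e)), f(0, f(p(e), 0)))  →  f(0, f(p(e), 0))   [R5 at ε]
6. f(0, f(p(e), 0))  →  f(p(e), 0)   [R4 at ε]
7. f(p(e), 0)  →  0   [R6 at ε]

0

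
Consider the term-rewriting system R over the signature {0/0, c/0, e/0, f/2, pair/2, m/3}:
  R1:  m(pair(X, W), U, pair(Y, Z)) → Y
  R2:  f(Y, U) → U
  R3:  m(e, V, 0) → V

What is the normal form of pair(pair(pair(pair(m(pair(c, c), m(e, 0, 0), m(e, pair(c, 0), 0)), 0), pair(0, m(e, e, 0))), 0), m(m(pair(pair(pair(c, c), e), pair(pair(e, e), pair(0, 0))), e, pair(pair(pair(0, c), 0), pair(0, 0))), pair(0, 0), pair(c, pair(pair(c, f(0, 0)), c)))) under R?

pair(pair(pair(pair(c, 0), pair(0, e)), 0), c)

1. pair(pair(pair(pair(m(pair(c, c), m(e, 0, 0), m(e, pair(c, 0), 0)), 0), pair(0, m(e, e, 0))), 0), m(m(pair(pair(pair(c, c), e), pair(pair(e, e), pair(0, 0))), e, pair(pair(pair(0, c), 0), pair(0, 0))), pair(0, 0), pair(c, pair(pair(c, f(0, 0)), c))))  →  pair(pair(pair(pair(m(pair(c, c), 0, m(e, pair(c, 0), 0)), 0), pair(0, m(e, e, 0))), 0), m(m(pair(pair(pair(c, c), e), pair(pair(e, e), pair(0, 0))), e, pair(pair(pair(0, c), 0), pair(0, 0))), pair(0, 0), pair(c, pair(pair(c, f(0, 0)), c))))   [R3 at 1.1.1.1.2]
2. pair(pair(pair(pair(m(pair(c, c), 0, m(e, pair(c, 0), 0)), 0), pair(0, m(e, e, 0))), 0), m(m(pair(pair(pair(c, c), e), pair(pair(e, e), pair(0, 0))), e, pair(pair(pair(0, c), 0), pair(0, 0))), pair(0, 0), pair(c, pair(pair(c, f(0, 0)), c))))  →  pair(pair(pair(pair(m(pair(c, c), 0, pair(c, 0)), 0), pair(0, m(e, e, 0))), 0), m(m(pair(pair(pair(c, c), e), pair(pair(e, e), pair(0, 0))), e, pair(pair(pair(0, c), 0), pair(0, 0))), pair(0, 0), pair(c, pair(pair(c, f(0, 0)), c))))   [R3 at 1.1.1.1.3]
3. pair(pair(pair(pair(m(pair(c, c), 0, pair(c, 0)), 0), pair(0, m(e, e, 0))), 0), m(m(pair(pair(pair(c, c), e), pair(pair(e, e), pair(0, 0))), e, pair(pair(pair(0, c), 0), pair(0, 0))), pair(0, 0), pair(c, pair(pair(c, f(0, 0)), c))))  →  pair(pair(pair(pair(c, 0), pair(0, m(e, e, 0))), 0), m(m(pair(pair(pair(c, c), e), pair(pair(e, e), pair(0, 0))), e, pair(pair(pair(0, c), 0), pair(0, 0))), pair(0, 0), pair(c, pair(pair(c, f(0, 0)), c))))   [R1 at 1.1.1.1]
4. pair(pair(pair(pair(c, 0), pair(0, m(e, e, 0))), 0), m(m(pair(pair(pair(c, c), e), pair(pair(e, e), pair(0, 0))), e, pair(pair(pair(0, c), 0), pair(0, 0))), pair(0, 0), pair(c, pair(pair(c, f(0, 0)), c))))  →  pair(pair(pair(pair(c, 0), pair(0, e)), 0), m(m(pair(pair(pair(c, c), e), pair(pair(e, e), pair(0, 0))), e, pair(pair(pair(0, c), 0), pair(0, 0))), pair(0, 0), pair(c, pair(pair(c, f(0, 0)), c))))   [R3 at 1.1.2.2]
5. pair(pair(pair(pair(c, 0), pair(0, e)), 0), m(m(pair(pair(pair(c, c), e), pair(pair(e, e), pair(0, 0))), e, pair(pair(pair(0, c), 0), pair(0, 0))), pair(0, 0), pair(c, pair(pair(c, f(0, 0)), c))))  →  pair(pair(pair(pair(c, 0), pair(0, e)), 0), m(pair(pair(0, c), 0), pair(0, 0), pair(c, pair(pair(c, f(0, 0)), c))))   [R1 at 2.1]
6. pair(pair(pair(pair(c, 0), pair(0, e)), 0), m(pair(pair(0, c), 0), pair(0, 0), pair(c, pair(pair(c, f(0, 0)), c))))  →  pair(pair(pair(pair(c, 0), pair(0, e)), 0), c)   [R1 at 2]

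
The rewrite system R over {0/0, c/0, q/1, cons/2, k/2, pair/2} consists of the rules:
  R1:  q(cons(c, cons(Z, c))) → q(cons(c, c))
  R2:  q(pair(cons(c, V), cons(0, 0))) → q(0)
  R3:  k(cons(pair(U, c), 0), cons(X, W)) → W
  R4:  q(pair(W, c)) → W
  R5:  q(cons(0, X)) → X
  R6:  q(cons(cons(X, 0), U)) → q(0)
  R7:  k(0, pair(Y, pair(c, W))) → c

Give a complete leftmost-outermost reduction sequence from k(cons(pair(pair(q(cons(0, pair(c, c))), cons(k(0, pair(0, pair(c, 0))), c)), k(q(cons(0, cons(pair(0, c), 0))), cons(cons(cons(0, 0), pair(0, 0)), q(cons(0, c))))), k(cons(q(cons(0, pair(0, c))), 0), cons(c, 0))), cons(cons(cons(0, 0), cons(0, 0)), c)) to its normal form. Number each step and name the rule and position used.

1. k(cons(pair(pair(q(cons(0, pair(c, c))), cons(k(0, pair(0, pair(c, 0))), c)), k(q(cons(0, cons(pair(0, c), 0))), cons(cons(cons(0, 0), pair(0, 0)), q(cons(0, c))))), k(cons(q(cons(0, pair(0, c))), 0), cons(c, 0))), cons(cons(cons(0, 0), cons(0, 0)), c))  →  k(cons(pair(pair(pair(c, c), cons(k(0, pair(0, pair(c, 0))), c)), k(q(cons(0, cons(pair(0, c), 0))), cons(cons(cons(0, 0), pair(0, 0)), q(cons(0, c))))), k(cons(q(cons(0, pair(0, c))), 0), cons(c, 0))), cons(cons(cons(0, 0), cons(0, 0)), c))   [R5 at 1.1.1.1]
2. k(cons(pair(pair(pair(c, c), cons(k(0, pair(0, pair(c, 0))), c)), k(q(cons(0, cons(pair(0, c), 0))), cons(cons(cons(0, 0), pair(0, 0)), q(cons(0, c))))), k(cons(q(cons(0, pair(0, c))), 0), cons(c, 0))), cons(cons(cons(0, 0), cons(0, 0)), c))  →  k(cons(pair(pair(pair(c, c), cons(c, c)), k(q(cons(0, cons(pair(0, c), 0))), cons(cons(cons(0, 0), pair(0, 0)), q(cons(0, c))))), k(cons(q(cons(0, pair(0, c))), 0), cons(c, 0))), cons(cons(cons(0, 0), cons(0, 0)), c))   [R7 at 1.1.1.2.1]
3. k(cons(pair(pair(pair(c, c), cons(c, c)), k(q(cons(0, cons(pair(0, c), 0))), cons(cons(cons(0, 0), pair(0, 0)), q(cons(0, c))))), k(cons(q(cons(0, pair(0, c))), 0), cons(c, 0))), cons(cons(cons(0, 0), cons(0, 0)), c))  →  k(cons(pair(pair(pair(c, c), cons(c, c)), k(cons(pair(0, c), 0), cons(cons(cons(0, 0), pair(0, 0)), q(cons(0, c))))), k(cons(q(cons(0, pair(0, c))), 0), cons(c, 0))), cons(cons(cons(0, 0), cons(0, 0)), c))   [R5 at 1.1.2.1]
4. k(cons(pair(pair(pair(c, c), cons(c, c)), k(cons(pair(0, c), 0), cons(cons(cons(0, 0), pair(0, 0)), q(cons(0, c))))), k(cons(q(cons(0, pair(0, c))), 0), cons(c, 0))), cons(cons(cons(0, 0), cons(0, 0)), c))  →  k(cons(pair(pair(pair(c, c), cons(c, c)), q(cons(0, c))), k(cons(q(cons(0, pair(0, c))), 0), cons(c, 0))), cons(cons(cons(0, 0), cons(0, 0)), c))   [R3 at 1.1.2]
5. k(cons(pair(pair(pair(c, c), cons(c, c)), q(cons(0, c))), k(cons(q(cons(0, pair(0, c))), 0), cons(c, 0))), cons(cons(cons(0, 0), cons(0, 0)), c))  →  k(cons(pair(pair(pair(c, c), cons(c, c)), c), k(cons(q(cons(0, pair(0, c))), 0), cons(c, 0))), cons(cons(cons(0, 0), cons(0, 0)), c))   [R5 at 1.1.2]
6. k(cons(pair(pair(pair(c, c), cons(c, c)), c), k(cons(q(cons(0, pair(0, c))), 0), cons(c, 0))), cons(cons(cons(0, 0), cons(0, 0)), c))  →  k(cons(pair(pair(pair(c, c), cons(c, c)), c), k(cons(pair(0, c), 0), cons(c, 0))), cons(cons(cons(0, 0), cons(0, 0)), c))   [R5 at 1.2.1.1]
7. k(cons(pair(pair(pair(c, c), cons(c, c)), c), k(cons(pair(0, c), 0), cons(c, 0))), cons(cons(cons(0, 0), cons(0, 0)), c))  →  k(cons(pair(pair(pair(c, c), cons(c, c)), c), 0), cons(cons(cons(0, 0), cons(0, 0)), c))   [R3 at 1.2]
8. k(cons(pair(pair(pair(c, c), cons(c, c)), c), 0), cons(cons(cons(0, 0), cons(0, 0)), c))  →  c   [R3 at ε]

c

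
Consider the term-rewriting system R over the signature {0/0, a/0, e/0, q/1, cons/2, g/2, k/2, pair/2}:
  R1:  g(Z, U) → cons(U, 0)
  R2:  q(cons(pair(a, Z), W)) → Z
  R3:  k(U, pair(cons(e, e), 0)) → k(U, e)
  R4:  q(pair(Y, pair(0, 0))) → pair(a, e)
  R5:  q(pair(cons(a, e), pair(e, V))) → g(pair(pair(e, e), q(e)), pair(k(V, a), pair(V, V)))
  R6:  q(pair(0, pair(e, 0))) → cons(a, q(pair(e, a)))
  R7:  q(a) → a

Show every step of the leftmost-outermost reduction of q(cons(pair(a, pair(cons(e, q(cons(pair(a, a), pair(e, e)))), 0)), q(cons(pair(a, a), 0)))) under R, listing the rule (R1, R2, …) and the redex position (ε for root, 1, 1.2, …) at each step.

pair(cons(e, a), 0)

1. q(cons(pair(a, pair(cons(e, q(cons(pair(a, a), pair(e, e)))), 0)), q(cons(pair(a, a), 0))))  →  pair(cons(e, q(cons(pair(a, a), pair(e, e)))), 0)   [R2 at ε]
2. pair(cons(e, q(cons(pair(a, a), pair(e, e)))), 0)  →  pair(cons(e, a), 0)   [R2 at 1.2]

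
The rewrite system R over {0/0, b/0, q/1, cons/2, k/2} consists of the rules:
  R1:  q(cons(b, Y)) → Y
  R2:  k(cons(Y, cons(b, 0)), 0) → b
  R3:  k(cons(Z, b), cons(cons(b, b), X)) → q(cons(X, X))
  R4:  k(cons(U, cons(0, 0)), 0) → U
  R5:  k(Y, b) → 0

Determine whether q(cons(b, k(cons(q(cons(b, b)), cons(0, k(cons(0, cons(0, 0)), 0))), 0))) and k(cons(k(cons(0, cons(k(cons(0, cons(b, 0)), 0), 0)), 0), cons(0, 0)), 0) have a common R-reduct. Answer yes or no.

Reduce t₁ = q(cons(b, k(cons(q(cons(b, b)), cons(0, k(cons(0, cons(0, 0)), 0))), 0))):
1. q(cons(b, k(cons(q(cons(b, b)), cons(0, k(cons(0, cons(0, 0)), 0))), 0)))  →  k(cons(q(cons(b, b)), cons(0, k(cons(0, cons(0, 0)), 0))), 0)   [R1 at ε]
2. k(cons(q(cons(b, b)), cons(0, k(cons(0, cons(0, 0)), 0))), 0)  →  k(cons(b, cons(0, k(cons(0, cons(0, 0)), 0))), 0)   [R1 at 1.1]
3. k(cons(b, cons(0, k(cons(0, cons(0, 0)), 0))), 0)  →  k(cons(b, cons(0, 0)), 0)   [R4 at 1.2.2]
4. k(cons(b, cons(0, 0)), 0)  →  b   [R4 at ε]

Reduce t₂ = k(cons(k(cons(0, cons(k(cons(0, cons(b, 0)), 0), 0)), 0), cons(0, 0)), 0):
1. k(cons(k(cons(0, cons(k(cons(0, cons(b, 0)), 0), 0)), 0), cons(0, 0)), 0)  →  k(cons(0, cons(k(cons(0, cons(b, 0)), 0), 0)), 0)   [R4 at ε]
2. k(cons(0, cons(k(cons(0, cons(b, 0)), 0), 0)), 0)  →  k(cons(0, cons(b, 0)), 0)   [R2 at 1.2.1]
3. k(cons(0, cons(b, 0)), 0)  →  b   [R2 at ε]

yes — NF(t₁) = b, NF(t₂) = b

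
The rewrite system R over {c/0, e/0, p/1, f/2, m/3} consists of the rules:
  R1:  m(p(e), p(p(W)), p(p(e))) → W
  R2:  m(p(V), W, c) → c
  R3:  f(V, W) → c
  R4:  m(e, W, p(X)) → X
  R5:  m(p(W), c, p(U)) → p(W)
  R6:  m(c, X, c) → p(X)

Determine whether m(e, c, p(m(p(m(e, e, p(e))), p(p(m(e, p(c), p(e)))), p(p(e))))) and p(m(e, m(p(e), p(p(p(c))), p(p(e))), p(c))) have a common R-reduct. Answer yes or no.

no — NF(t₁) = e, NF(t₂) = p(c)

Reduce t₁ = m(e, c, p(m(p(m(e, e, p(e))), p(p(m(e, p(c), p(e)))), p(p(e))))):
1. m(e, c, p(m(p(m(e, e, p(e))), p(p(m(e, p(c), p(e)))), p(p(e)))))  →  m(p(m(e, e, p(e))), p(p(m(e, p(c), p(e)))), p(p(e)))   [R4 at ε]
2. m(p(m(e, e, p(e))), p(p(m(e, p(c), p(e)))), p(p(e)))  →  m(p(e), p(p(m(e, p(c), p(e)))), p(p(e)))   [R4 at 1.1]
3. m(p(e), p(p(m(e, p(c), p(e)))), p(p(e)))  →  m(e, p(c), p(e))   [R1 at ε]
4. m(e, p(c), p(e))  →  e   [R4 at ε]

Reduce t₂ = p(m(e, m(p(e), p(p(p(c))), p(p(e))), p(c))):
1. p(m(e, m(p(e), p(p(p(c))), p(p(e))), p(c)))  →  p(c)   [R4 at 1]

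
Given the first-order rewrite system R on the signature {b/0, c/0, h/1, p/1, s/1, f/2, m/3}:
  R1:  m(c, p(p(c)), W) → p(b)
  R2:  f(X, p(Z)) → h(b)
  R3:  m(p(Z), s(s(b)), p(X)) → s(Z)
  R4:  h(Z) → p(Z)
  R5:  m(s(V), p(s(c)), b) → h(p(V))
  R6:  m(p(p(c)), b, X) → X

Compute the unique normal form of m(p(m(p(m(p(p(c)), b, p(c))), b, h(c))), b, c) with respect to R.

c

1. m(p(m(p(m(p(p(c)), b, p(c))), b, h(c))), b, c)  →  m(p(m(p(p(c)), b, h(c))), b, c)   [R6 at 1.1.1.1]
2. m(p(m(p(p(c)), b, h(c))), b, c)  →  m(p(h(c)), b, c)   [R6 at 1.1]
3. m(p(h(c)), b, c)  →  m(p(p(c)), b, c)   [R4 at 1.1]
4. m(p(p(c)), b, c)  →  c   [R6 at ε]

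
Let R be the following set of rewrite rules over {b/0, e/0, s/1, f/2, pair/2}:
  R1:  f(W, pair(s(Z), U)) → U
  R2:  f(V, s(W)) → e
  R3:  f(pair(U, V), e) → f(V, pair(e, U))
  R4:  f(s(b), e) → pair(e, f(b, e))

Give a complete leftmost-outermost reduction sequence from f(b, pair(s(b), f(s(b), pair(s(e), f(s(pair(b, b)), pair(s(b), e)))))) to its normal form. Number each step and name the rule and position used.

e

1. f(b, pair(s(b), f(s(b), pair(s(e), f(s(pair(b, b)), pair(s(b), e))))))  →  f(s(b), pair(s(e), f(s(pair(b, b)), pair(s(b), e))))   [R1 at ε]
2. f(s(b), pair(s(e), f(s(pair(b, b)), pair(s(b), e))))  →  f(s(pair(b, b)), pair(s(b), e))   [R1 at ε]
3. f(s(pair(b, b)), pair(s(b), e))  →  e   [R1 at ε]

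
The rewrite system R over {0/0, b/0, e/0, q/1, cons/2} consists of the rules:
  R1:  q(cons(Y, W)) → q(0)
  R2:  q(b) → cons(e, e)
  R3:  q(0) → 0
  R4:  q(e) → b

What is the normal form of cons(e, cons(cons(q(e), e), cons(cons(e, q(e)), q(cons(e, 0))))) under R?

1. cons(e, cons(cons(q(e), e), cons(cons(e, q(e)), q(cons(e, 0)))))  →  cons(e, cons(cons(b, e), cons(cons(e, q(e)), q(cons(e, 0)))))   [R4 at 2.1.1]
2. cons(e, cons(cons(b, e), cons(cons(e, q(e)), q(cons(e, 0)))))  →  cons(e, cons(cons(b, e), cons(cons(e, b), q(cons(e, 0)))))   [R4 at 2.2.1.2]
3. cons(e, cons(cons(b, e), cons(cons(e, b), q(cons(e, 0)))))  →  cons(e, cons(cons(b, e), cons(cons(e, b), q(0))))   [R1 at 2.2.2]
4. cons(e, cons(cons(b, e), cons(cons(e, b), q(0))))  →  cons(e, cons(cons(b, e), cons(cons(e, b), 0)))   [R3 at 2.2.2]

cons(e, cons(cons(b, e), cons(cons(e, b), 0)))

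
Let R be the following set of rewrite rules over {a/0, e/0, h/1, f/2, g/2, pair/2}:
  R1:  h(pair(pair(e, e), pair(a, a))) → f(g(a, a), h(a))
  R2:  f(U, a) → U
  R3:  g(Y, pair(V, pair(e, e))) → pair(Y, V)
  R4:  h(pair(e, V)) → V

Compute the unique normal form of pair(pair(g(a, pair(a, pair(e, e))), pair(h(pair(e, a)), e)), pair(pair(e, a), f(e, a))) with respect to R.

1. pair(pair(g(a, pair(a, pair(e, e))), pair(h(pair(e, a)), e)), pair(pair(e, a), f(e, a)))  →  pair(pair(pair(a, a), pair(h(pair(e, a)), e)), pair(pair(e, a), f(e, a)))   [R3 at 1.1]
2. pair(pair(pair(a, a), pair(h(pair(e, a)), e)), pair(pair(e, a), f(e, a)))  →  pair(pair(pair(a, a), pair(a, e)), pair(pair(e, a), f(e, a)))   [R4 at 1.2.1]
3. pair(pair(pair(a, a), pair(a, e)), pair(pair(e, a), f(e, a)))  →  pair(pair(pair(a, a), pair(a, e)), pair(pair(e, a), e))   [R2 at 2.2]

pair(pair(pair(a, a), pair(a, e)), pair(pair(e, a), e))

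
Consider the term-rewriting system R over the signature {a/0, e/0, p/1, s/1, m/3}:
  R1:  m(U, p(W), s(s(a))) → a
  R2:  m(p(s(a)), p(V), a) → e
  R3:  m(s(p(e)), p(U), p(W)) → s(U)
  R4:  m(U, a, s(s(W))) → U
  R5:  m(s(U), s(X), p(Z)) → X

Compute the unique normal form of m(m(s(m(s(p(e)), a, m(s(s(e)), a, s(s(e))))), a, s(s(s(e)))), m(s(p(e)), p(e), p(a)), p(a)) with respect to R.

1. m(m(s(m(s(p(e)), a, m(s(s(e)), a, s(s(e))))), a, s(s(s(e)))), m(s(p(e)), p(e), p(a)), p(a))  →  m(s(m(s(p(e)), a, m(s(s(e)), a, s(s(e))))), m(s(p(e)), p(e), p(a)), p(a))   [R4 at 1]
2. m(s(m(s(p(e)), a, m(s(s(e)), a, s(s(e))))), m(s(p(e)), p(e), p(a)), p(a))  →  m(s(m(s(p(e)), a, s(s(e)))), m(s(p(e)), p(e), p(a)), p(a))   [R4 at 1.1.3]
3. m(s(m(s(p(e)), a, s(s(e)))), m(s(p(e)), p(e), p(a)), p(a))  →  m(s(s(p(e))), m(s(p(e)), p(e), p(a)), p(a))   [R4 at 1.1]
4. m(s(s(p(e))), m(s(p(e)), p(e), p(a)), p(a))  →  m(s(s(p(e))), s(e), p(a))   [R3 at 2]
5. m(s(s(p(e))), s(e), p(a))  →  e   [R5 at ε]

e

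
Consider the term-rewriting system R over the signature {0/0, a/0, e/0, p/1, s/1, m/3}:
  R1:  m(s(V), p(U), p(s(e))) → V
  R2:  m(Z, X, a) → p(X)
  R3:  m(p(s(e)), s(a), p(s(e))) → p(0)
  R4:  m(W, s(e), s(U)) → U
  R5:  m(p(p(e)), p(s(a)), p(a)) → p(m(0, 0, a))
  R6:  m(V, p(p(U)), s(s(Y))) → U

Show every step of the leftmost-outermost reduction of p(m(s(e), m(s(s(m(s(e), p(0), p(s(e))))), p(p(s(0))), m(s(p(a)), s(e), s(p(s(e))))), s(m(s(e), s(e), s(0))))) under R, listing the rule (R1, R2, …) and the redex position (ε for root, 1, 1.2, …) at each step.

p(0)

1. p(m(s(e), m(s(s(m(s(e), p(0), p(s(e))))), p(p(s(0))), m(s(p(a)), s(e), s(p(s(e))))), s(m(s(e), s(e), s(0)))))  →  p(m(s(e), m(s(s(e)), p(p(s(0))), m(s(p(a)), s(e), s(p(s(e))))), s(m(s(e), s(e), s(0)))))   [R1 at 1.2.1.1.1]
2. p(m(s(e), m(s(s(e)), p(p(s(0))), m(s(p(a)), s(e), s(p(s(e))))), s(m(s(e), s(e), s(0)))))  →  p(m(s(e), m(s(s(e)), p(p(s(0))), p(s(e))), s(m(s(e), s(e), s(0)))))   [R4 at 1.2.3]
3. p(m(s(e), m(s(s(e)), p(p(s(0))), p(s(e))), s(m(s(e), s(e), s(0)))))  →  p(m(s(e), s(e), s(m(s(e), s(e), s(0)))))   [R1 at 1.2]
4. p(m(s(e), s(e), s(m(s(e), s(e), s(0)))))  →  p(m(s(e), s(e), s(0)))   [R4 at 1]
5. p(m(s(e), s(e), s(0)))  →  p(0)   [R4 at 1]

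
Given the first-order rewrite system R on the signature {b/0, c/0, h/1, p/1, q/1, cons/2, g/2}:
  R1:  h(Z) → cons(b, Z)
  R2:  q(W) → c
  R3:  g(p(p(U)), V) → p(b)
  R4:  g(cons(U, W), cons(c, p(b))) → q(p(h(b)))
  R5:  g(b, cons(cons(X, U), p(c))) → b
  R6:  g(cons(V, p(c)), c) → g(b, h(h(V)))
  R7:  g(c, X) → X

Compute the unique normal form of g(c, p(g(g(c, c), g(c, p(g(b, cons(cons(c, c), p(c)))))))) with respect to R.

p(p(b))

1. g(c, p(g(g(c, c), g(c, p(g(b, cons(cons(c, c), p(c))))))))  →  p(g(g(c, c), g(c, p(g(b, cons(cons(c, c), p(c)))))))   [R7 at ε]
2. p(g(g(c, c), g(c, p(g(b, cons(cons(c, c), p(c)))))))  →  p(g(c, g(c, p(g(b, cons(cons(c, c), p(c)))))))   [R7 at 1.1]
3. p(g(c, g(c, p(g(b, cons(cons(c, c), p(c)))))))  →  p(g(c, p(g(b, cons(cons(c, c), p(c))))))   [R7 at 1]
4. p(g(c, p(g(b, cons(cons(c, c), p(c))))))  →  p(p(g(b, cons(cons(c, c), p(c)))))   [R7 at 1]
5. p(p(g(b, cons(cons(c, c), p(c)))))  →  p(p(b))   [R5 at 1.1]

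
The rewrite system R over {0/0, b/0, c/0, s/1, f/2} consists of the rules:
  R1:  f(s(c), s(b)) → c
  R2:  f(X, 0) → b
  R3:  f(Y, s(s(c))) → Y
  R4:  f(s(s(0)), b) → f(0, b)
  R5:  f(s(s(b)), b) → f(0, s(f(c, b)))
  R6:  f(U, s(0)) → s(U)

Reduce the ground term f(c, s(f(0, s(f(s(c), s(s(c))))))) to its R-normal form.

1. f(c, s(f(0, s(f(s(c), s(s(c)))))))  →  f(c, s(f(0, s(s(c)))))   [R3 at 2.1.2.1]
2. f(c, s(f(0, s(s(c)))))  →  f(c, s(0))   [R3 at 2.1]
3. f(c, s(0))  →  s(c)   [R6 at ε]

s(c)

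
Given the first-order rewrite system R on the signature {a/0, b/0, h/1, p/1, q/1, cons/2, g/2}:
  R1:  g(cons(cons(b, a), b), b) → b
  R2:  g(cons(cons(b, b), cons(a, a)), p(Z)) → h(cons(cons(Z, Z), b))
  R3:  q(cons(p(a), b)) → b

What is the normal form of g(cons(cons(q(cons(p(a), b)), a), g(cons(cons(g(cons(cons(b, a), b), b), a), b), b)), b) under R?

b

1. g(cons(cons(q(cons(p(a), b)), a), g(cons(cons(g(cons(cons(b, a), b), b), a), b), b)), b)  →  g(cons(cons(b, a), g(cons(cons(g(cons(cons(b, a), b), b), a), b), b)), b)   [R3 at 1.1.1]
2. g(cons(cons(b, a), g(cons(cons(g(cons(cons(b, a), b), b), a), b), b)), b)  →  g(cons(cons(b, a), g(cons(cons(b, a), b), b)), b)   [R1 at 1.2.1.1.1]
3. g(cons(cons(b, a), g(cons(cons(b, a), b), b)), b)  →  g(cons(cons(b, a), b), b)   [R1 at 1.2]
4. g(cons(cons(b, a), b), b)  →  b   [R1 at ε]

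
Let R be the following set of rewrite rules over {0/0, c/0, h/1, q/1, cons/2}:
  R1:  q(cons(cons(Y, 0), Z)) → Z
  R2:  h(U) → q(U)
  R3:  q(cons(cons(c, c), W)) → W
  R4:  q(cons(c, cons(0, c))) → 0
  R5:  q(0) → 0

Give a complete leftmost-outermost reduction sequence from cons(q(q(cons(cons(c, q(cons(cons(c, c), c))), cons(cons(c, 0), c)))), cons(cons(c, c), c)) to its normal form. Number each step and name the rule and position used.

cons(c, cons(cons(c, c), c))

1. cons(q(q(cons(cons(c, q(cons(cons(c, c), c))), cons(cons(c, 0), c)))), cons(cons(c, c), c))  →  cons(q(q(cons(cons(c, c), cons(cons(c, 0), c)))), cons(cons(c, c), c))   [R3 at 1.1.1.1.2]
2. cons(q(q(cons(cons(c, c), cons(cons(c, 0), c)))), cons(cons(c, c), c))  →  cons(q(cons(cons(c, 0), c)), cons(cons(c, c), c))   [R3 at 1.1]
3. cons(q(cons(cons(c, 0), c)), cons(cons(c, c), c))  →  cons(c, cons(cons(c, c), c))   [R1 at 1]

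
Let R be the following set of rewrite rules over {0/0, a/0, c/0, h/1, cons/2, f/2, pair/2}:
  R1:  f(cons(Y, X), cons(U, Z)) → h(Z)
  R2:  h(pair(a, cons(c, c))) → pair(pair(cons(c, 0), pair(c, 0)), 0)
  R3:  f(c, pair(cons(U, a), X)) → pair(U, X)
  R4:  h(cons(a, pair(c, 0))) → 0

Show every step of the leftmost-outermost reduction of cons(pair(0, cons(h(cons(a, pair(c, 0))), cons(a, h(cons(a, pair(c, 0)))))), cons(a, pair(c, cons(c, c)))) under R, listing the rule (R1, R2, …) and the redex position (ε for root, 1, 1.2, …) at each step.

cons(pair(0, cons(0, cons(a, 0))), cons(a, pair(c, cons(c, c))))

1. cons(pair(0, cons(h(cons(a, pair(c, 0))), cons(a, h(cons(a, pair(c, 0)))))), cons(a, pair(c, cons(c, c))))  →  cons(pair(0, cons(0, cons(a, h(cons(a, pair(c, 0)))))), cons(a, pair(c, cons(c, c))))   [R4 at 1.2.1]
2. cons(pair(0, cons(0, cons(a, h(cons(a, pair(c, 0)))))), cons(a, pair(c, cons(c, c))))  →  cons(pair(0, cons(0, cons(a, 0))), cons(a, pair(c, cons(c, c))))   [R4 at 1.2.2.2]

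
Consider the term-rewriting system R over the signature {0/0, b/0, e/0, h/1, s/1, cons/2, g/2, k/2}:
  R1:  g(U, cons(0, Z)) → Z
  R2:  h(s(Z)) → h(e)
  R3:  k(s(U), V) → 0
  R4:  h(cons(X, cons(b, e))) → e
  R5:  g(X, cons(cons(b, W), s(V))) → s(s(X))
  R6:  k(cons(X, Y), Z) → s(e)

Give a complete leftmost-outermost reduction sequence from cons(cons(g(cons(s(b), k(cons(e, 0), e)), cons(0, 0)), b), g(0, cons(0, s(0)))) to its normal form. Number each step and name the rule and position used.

1. cons(cons(g(cons(s(b), k(cons(e, 0), e)), cons(0, 0)), b), g(0, cons(0, s(0))))  →  cons(cons(0, b), g(0, cons(0, s(0))))   [R1 at 1.1]
2. cons(cons(0, b), g(0, cons(0, s(0))))  →  cons(cons(0, b), s(0))   [R1 at 2]

cons(cons(0, b), s(0))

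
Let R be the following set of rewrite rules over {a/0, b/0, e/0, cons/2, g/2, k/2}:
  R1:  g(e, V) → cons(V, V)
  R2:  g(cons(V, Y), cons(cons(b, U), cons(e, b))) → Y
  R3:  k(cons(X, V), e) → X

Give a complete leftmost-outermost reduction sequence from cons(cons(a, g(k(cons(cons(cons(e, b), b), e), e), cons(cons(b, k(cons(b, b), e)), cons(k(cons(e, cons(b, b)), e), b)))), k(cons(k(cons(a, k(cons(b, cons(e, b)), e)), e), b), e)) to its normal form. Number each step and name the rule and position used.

cons(cons(a, b), a)

1. cons(cons(a, g(k(cons(cons(cons(e, b), b), e), e), cons(cons(b, k(cons(b, b), e)), cons(k(cons(e, cons(b, b)), e), b)))), k(cons(k(cons(a, k(cons(b, cons(e, b)), e)), e), b), e))  →  cons(cons(a, g(cons(cons(e, b), b), cons(cons(b, k(cons(b, b), e)), cons(k(cons(e, cons(b, b)), e), b)))), k(cons(k(cons(a, k(cons(b, cons(e, b)), e)), e), b), e))   [R3 at 1.2.1]
2. cons(cons(a, g(cons(cons(e, b), b), cons(cons(b, k(cons(b, b), e)), cons(k(cons(e, cons(b, b)), e), b)))), k(cons(k(cons(a, k(cons(b, cons(e, b)), e)), e), b), e))  →  cons(cons(a, g(cons(cons(e, b), b), cons(cons(b, b), cons(k(cons(e, cons(b, b)), e), b)))), k(cons(k(cons(a, k(cons(b, cons(e, b)), e)), e), b), e))   [R3 at 1.2.2.1.2]
3. cons(cons(a, g(cons(cons(e, b), b), cons(cons(b, b), cons(k(cons(e, cons(b, b)), e), b)))), k(cons(k(cons(a, k(cons(b, cons(e, b)), e)), e), b), e))  →  cons(cons(a, g(cons(cons(e, b), b), cons(cons(b, b), cons(e, b)))), k(cons(k(cons(a, k(cons(b, cons(e, b)), e)), e), b), e))   [R3 at 1.2.2.2.1]
4. cons(cons(a, g(cons(cons(e, b), b), cons(cons(b, b), cons(e, b)))), k(cons(k(cons(a, k(cons(b, cons(e, b)), e)), e), b), e))  →  cons(cons(a, b), k(cons(k(cons(a, k(cons(b, cons(e, b)), e)), e), b), e))   [R2 at 1.2]
5. cons(cons(a, b), k(cons(k(cons(a, k(cons(b, cons(e, b)), e)), e), b), e))  →  cons(cons(a, b), k(cons(a, k(cons(b, cons(e, b)), e)), e))   [R3 at 2]
6. cons(cons(a, b), k(cons(a, k(cons(b, cons(e, b)), e)), e))  →  cons(cons(a, b), a)   [R3 at 2]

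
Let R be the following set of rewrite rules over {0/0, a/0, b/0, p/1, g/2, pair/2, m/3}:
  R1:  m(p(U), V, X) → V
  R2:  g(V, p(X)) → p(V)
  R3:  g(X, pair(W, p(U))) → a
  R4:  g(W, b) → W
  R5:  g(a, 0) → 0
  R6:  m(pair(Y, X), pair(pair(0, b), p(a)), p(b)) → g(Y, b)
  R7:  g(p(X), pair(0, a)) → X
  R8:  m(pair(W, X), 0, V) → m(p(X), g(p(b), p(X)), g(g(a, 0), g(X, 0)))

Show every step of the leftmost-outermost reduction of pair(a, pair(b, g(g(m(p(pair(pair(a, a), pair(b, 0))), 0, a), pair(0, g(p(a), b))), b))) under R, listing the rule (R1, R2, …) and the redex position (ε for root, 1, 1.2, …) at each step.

pair(a, pair(b, a))

1. pair(a, pair(b, g(g(m(p(pair(pair(a, a), pair(b, 0))), 0, a), pair(0, g(p(a), b))), b)))  →  pair(a, pair(b, g(m(p(pair(pair(a, a), pair(b, 0))), 0, a), pair(0, g(p(a), b)))))   [R4 at 2.2]
2. pair(a, pair(b, g(m(p(pair(pair(a, a), pair(b, 0))), 0, a), pair(0, g(p(a), b)))))  →  pair(a, pair(b, g(0, pair(0, g(p(a), b)))))   [R1 at 2.2.1]
3. pair(a, pair(b, g(0, pair(0, g(p(a), b)))))  →  pair(a, pair(b, g(0, pair(0, p(a)))))   [R4 at 2.2.2.2]
4. pair(a, pair(b, g(0, pair(0, p(a)))))  →  pair(a, pair(b, a))   [R3 at 2.2]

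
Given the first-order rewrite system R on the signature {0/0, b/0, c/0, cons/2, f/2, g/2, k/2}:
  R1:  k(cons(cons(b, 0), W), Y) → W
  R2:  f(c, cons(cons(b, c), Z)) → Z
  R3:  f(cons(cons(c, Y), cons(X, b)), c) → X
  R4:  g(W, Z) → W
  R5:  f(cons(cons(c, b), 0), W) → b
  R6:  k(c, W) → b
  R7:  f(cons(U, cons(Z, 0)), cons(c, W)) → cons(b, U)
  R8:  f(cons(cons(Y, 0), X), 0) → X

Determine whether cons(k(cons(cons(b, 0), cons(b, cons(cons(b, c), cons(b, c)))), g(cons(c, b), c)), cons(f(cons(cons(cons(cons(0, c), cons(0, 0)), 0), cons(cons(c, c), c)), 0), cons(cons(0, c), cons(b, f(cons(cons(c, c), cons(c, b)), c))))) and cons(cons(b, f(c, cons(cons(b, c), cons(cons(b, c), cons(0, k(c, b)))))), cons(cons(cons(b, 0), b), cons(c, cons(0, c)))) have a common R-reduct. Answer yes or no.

no — NF(t₁) = cons(cons(b, cons(cons(b, c), cons(b, c))), cons(cons(cons(c, c), c), cons(cons(0, c), cons(b, c)))), NF(t₂) = cons(cons(b, cons(cons(b, c), cons(0, b))), cons(cons(cons(b, 0), b), cons(c, cons(0, c))))

Reduce t₁ = cons(k(cons(cons(b, 0), cons(b, cons(cons(b, c), cons(b, c)))), g(cons(c, b), c)), cons(f(cons(cons(cons(cons(0, c), cons(0, 0)), 0), cons(cons(c, c), c)), 0), cons(cons(0, c), cons(b, f(cons(cons(c, c), cons(c, b)), c))))):
1. cons(k(cons(cons(b, 0), cons(b, cons(cons(b, c), cons(b, c)))), g(cons(c, b), c)), cons(f(cons(cons(cons(cons(0, c), cons(0, 0)), 0), cons(cons(c, c), c)), 0), cons(cons(0, c), cons(b, f(cons(cons(c, c), cons(c, b)), c)))))  →  cons(cons(b, cons(cons(b, c), cons(b, c))), cons(f(cons(cons(cons(cons(0, c), cons(0, 0)), 0), cons(cons(c, c), c)), 0), cons(cons(0, c), cons(b, f(cons(cons(c, c), cons(c, b)), c)))))   [R1 at 1]
2. cons(cons(b, cons(cons(b, c), cons(b, c))), cons(f(cons(cons(cons(cons(0, c), cons(0, 0)), 0), cons(cons(c, c), c)), 0), cons(cons(0, c), cons(b, f(cons(cons(c, c), cons(c, b)), c)))))  →  cons(cons(b, cons(cons(b, c), cons(b, c))), cons(cons(cons(c, c), c), cons(cons(0, c), cons(b, f(cons(cons(c, c), cons(c, b)), c)))))   [R8 at 2.1]
3. cons(cons(b, cons(cons(b, c), cons(b, c))), cons(cons(cons(c, c), c), cons(cons(0, c), cons(b, f(cons(cons(c, c), cons(c, b)), c)))))  →  cons(cons(b, cons(cons(b, c), cons(b, c))), cons(cons(cons(c, c), c), cons(cons(0, c), cons(b, c))))   [R3 at 2.2.2.2]

Reduce t₂ = cons(cons(b, f(c, cons(cons(b, c), cons(cons(b, c), cons(0, k(c, b)))))), cons(cons(cons(b, 0), b), cons(c, cons(0, c)))):
1. cons(cons(b, f(c, cons(cons(b, c), cons(cons(b, c), cons(0, k(c, b)))))), cons(cons(cons(b, 0), b), cons(c, cons(0, c))))  →  cons(cons(b, cons(cons(b, c), cons(0, k(c, b)))), cons(cons(cons(b, 0), b), cons(c, cons(0, c))))   [R2 at 1.2]
2. cons(cons(b, cons(cons(b, c), cons(0, k(c, b)))), cons(cons(cons(b, 0), b), cons(c, cons(0, c))))  →  cons(cons(b, cons(cons(b, c), cons(0, b))), cons(cons(cons(b, 0), b), cons(c, cons(0, c))))   [R6 at 1.2.2.2]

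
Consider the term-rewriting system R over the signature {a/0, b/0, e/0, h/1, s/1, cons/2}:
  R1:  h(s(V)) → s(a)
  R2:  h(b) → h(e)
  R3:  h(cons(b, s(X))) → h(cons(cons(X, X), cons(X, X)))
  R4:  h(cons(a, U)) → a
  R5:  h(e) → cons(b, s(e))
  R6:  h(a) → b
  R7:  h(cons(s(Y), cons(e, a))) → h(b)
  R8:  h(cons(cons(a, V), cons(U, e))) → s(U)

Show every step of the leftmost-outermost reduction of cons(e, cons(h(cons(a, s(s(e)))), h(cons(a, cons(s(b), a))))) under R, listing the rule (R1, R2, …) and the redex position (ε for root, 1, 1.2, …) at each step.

cons(e, cons(a, a))

1. cons(e, cons(h(cons(a, s(s(e)))), h(cons(a, cons(s(b), a)))))  →  cons(e, cons(a, h(cons(a, cons(s(b), a)))))   [R4 at 2.1]
2. cons(e, cons(a, h(cons(a, cons(s(b), a)))))  →  cons(e, cons(a, a))   [R4 at 2.2]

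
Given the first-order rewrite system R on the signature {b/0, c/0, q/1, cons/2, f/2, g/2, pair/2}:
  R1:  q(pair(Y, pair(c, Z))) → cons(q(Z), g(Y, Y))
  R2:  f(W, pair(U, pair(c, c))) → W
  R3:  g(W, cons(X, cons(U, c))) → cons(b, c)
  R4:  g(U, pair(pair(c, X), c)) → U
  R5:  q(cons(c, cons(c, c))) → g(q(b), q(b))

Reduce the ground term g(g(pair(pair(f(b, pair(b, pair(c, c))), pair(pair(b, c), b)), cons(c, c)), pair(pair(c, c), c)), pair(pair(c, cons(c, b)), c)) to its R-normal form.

pair(pair(b, pair(pair(b, c), b)), cons(c, c))

1. g(g(pair(pair(f(b, pair(b, pair(c, c))), pair(pair(b, c), b)), cons(c, c)), pair(pair(c, c), c)), pair(pair(c, cons(c, b)), c))  →  g(pair(pair(f(b, pair(b, pair(c, c))), pair(pair(b, c), b)), cons(c, c)), pair(pair(c, c), c))   [R4 at ε]
2. g(pair(pair(f(b, pair(b, pair(c, c))), pair(pair(b, c), b)), cons(c, c)), pair(pair(c, c), c))  →  pair(pair(f(b, pair(b, pair(c, c))), pair(pair(b, c), b)), cons(c, c))   [R4 at ε]
3. pair(pair(f(b, pair(b, pair(c, c))), pair(pair(b, c), b)), cons(c, c))  →  pair(pair(b, pair(pair(b, c), b)), cons(c, c))   [R2 at 1.1]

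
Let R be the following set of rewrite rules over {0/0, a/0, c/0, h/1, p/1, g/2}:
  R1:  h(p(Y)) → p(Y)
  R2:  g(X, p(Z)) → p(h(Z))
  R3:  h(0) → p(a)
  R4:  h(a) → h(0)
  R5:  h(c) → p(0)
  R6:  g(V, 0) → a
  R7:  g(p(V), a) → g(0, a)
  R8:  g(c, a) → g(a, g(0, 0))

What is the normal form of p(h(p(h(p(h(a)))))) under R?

p(p(p(p(a))))

1. p(h(p(h(p(h(a))))))  →  p(p(h(p(h(a)))))   [R1 at 1]
2. p(p(h(p(h(a)))))  →  p(p(p(h(a))))   [R1 at 1.1]
3. p(p(p(h(a))))  →  p(p(p(h(0))))   [R4 at 1.1.1]
4. p(p(p(h(0))))  →  p(p(p(p(a))))   [R3 at 1.1.1]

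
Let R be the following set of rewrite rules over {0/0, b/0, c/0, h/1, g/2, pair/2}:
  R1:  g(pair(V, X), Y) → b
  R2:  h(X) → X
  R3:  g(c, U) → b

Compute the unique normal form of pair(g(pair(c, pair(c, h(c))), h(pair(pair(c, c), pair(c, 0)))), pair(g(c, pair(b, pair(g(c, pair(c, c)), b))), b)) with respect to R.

1. pair(g(pair(c, pair(c, h(c))), h(pair(pair(c, c), pair(c, 0)))), pair(g(c, pair(b, pair(g(c, pair(c, c)), b))), b))  →  pair(b, pair(g(c, pair(b, pair(g(c, pair(c, c)), b))), b))   [R1 at 1]
2. pair(b, pair(g(c, pair(b, pair(g(c, pair(c, c)), b))), b))  →  pair(b, pair(b, b))   [R3 at 2.1]

pair(b, pair(b, b))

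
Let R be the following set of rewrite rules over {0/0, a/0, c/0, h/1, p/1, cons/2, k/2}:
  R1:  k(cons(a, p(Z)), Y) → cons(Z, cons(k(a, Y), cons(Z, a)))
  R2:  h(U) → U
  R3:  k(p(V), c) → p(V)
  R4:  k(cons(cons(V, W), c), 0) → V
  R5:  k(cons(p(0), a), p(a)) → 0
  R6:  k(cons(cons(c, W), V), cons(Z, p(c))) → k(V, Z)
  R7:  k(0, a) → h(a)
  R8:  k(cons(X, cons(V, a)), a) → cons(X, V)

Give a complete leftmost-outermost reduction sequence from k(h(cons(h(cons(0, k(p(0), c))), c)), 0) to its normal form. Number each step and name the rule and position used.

0

1. k(h(cons(h(cons(0, k(p(0), c))), c)), 0)  →  k(cons(h(cons(0, k(p(0), c))), c), 0)   [R2 at 1]
2. k(cons(h(cons(0, k(p(0), c))), c), 0)  →  k(cons(cons(0, k(p(0), c)), c), 0)   [R2 at 1.1]
3. k(cons(cons(0, k(p(0), c)), c), 0)  →  0   [R4 at ε]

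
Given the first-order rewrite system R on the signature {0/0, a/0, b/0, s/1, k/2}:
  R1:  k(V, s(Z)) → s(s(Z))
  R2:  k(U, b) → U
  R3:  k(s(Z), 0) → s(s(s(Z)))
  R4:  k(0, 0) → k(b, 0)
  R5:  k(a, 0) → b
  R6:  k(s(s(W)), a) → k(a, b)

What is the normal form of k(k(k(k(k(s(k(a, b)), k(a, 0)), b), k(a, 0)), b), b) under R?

s(a)

1. k(k(k(k(k(s(k(a, b)), k(a, 0)), b), k(a, 0)), b), b)  →  k(k(k(k(s(k(a, b)), k(a, 0)), b), k(a, 0)), b)   [R2 at ε]
2. k(k(k(k(s(k(a, b)), k(a, 0)), b), k(a, 0)), b)  →  k(k(k(s(k(a, b)), k(a, 0)), b), k(a, 0))   [R2 at ε]
3. k(k(k(s(k(a, b)), k(a, 0)), b), k(a, 0))  →  k(k(s(k(a, b)), k(a, 0)), k(a, 0))   [R2 at 1]
4. k(k(s(k(a, b)), k(a, 0)), k(a, 0))  →  k(k(s(a), k(a, 0)), k(a, 0))   [R2 at 1.1.1]
5. k(k(s(a), k(a, 0)), k(a, 0))  →  k(k(s(a), b), k(a, 0))   [R5 at 1.2]
6. k(k(s(a), b), k(a, 0))  →  k(s(a), k(a, 0))   [R2 at 1]
7. k(s(a), k(a, 0))  →  k(s(a), b)   [R5 at 2]
8. k(s(a), b)  →  s(a)   [R2 at ε]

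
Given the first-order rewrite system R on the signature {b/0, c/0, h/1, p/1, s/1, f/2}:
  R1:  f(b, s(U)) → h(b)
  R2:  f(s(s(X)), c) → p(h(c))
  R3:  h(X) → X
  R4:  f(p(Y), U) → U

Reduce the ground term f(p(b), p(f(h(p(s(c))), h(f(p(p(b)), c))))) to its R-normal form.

1. f(p(b), p(f(h(p(s(c))), h(f(p(p(b)), c)))))  →  p(f(h(p(s(c))), h(f(p(p(b)), c))))   [R4 at ε]
2. p(f(h(p(s(c))), h(f(p(p(b)), c))))  →  p(f(p(s(c)), h(f(p(p(b)), c))))   [R3 at 1.1]
3. p(f(p(s(c)), h(f(p(p(b)), c))))  →  p(h(f(p(p(b)), c)))   [R4 at 1]
4. p(h(f(p(p(b)), c)))  →  p(f(p(p(b)), c))   [R3 at 1]
5. p(f(p(p(b)), c))  →  p(c)   [R4 at 1]

p(c)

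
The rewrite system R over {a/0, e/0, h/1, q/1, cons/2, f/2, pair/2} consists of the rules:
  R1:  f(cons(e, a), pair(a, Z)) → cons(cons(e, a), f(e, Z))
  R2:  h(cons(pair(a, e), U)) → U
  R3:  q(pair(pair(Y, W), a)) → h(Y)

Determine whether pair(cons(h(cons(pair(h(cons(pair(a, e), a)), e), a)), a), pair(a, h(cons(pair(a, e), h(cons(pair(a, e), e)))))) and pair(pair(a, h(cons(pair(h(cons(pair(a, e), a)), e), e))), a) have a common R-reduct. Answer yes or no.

Reduce t₁ = pair(cons(h(cons(pair(h(cons(pair(a, e), a)), e), a)), a), pair(a, h(cons(pair(a, e), h(cons(pair(a, e), e)))))):
1. pair(cons(h(cons(pair(h(cons(pair(a, e), a)), e), a)), a), pair(a, h(cons(pair(a, e), h(cons(pair(a, e), e))))))  →  pair(cons(h(cons(pair(a, e), a)), a), pair(a, h(cons(pair(a, e), h(cons(pair(a, e), e))))))   [R2 at 1.1.1.1.1]
2. pair(cons(h(cons(pair(a, e), a)), a), pair(a, h(cons(pair(a, e), h(cons(pair(a, e), e))))))  →  pair(cons(a, a), pair(a, h(cons(pair(a, e), h(cons(pair(a, e), e))))))   [R2 at 1.1]
3. pair(cons(a, a), pair(a, h(cons(pair(a, e), h(cons(pair(a, e), e))))))  →  pair(cons(a, a), pair(a, h(cons(pair(a, e), e))))   [R2 at 2.2]
4. pair(cons(a, a), pair(a, h(cons(pair(a, e), e))))  →  pair(cons(a, a), pair(a, e))   [R2 at 2.2]

Reduce t₂ = pair(pair(a, h(cons(pair(h(cons(pair(a, e), a)), e), e))), a):
1. pair(pair(a, h(cons(pair(h(cons(pair(a, e), a)), e), e))), a)  →  pair(pair(a, h(cons(pair(a, e), e))), a)   [R2 at 1.2.1.1.1]
2. pair(pair(a, h(cons(pair(a, e), e))), a)  →  pair(pair(a, e), a)   [R2 at 1.2]

no — NF(t₁) = pair(cons(a, a), pair(a, e)), NF(t₂) = pair(pair(a, e), a)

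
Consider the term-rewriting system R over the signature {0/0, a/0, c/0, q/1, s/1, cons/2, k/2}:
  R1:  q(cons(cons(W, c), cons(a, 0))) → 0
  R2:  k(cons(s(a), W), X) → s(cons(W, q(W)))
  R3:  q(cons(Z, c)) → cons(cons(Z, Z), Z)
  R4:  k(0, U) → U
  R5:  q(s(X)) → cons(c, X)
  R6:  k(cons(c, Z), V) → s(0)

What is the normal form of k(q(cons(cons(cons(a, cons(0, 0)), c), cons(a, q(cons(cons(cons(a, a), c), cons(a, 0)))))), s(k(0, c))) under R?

s(c)

1. k(q(cons(cons(cons(a, cons(0, 0)), c), cons(a, q(cons(cons(cons(a, a), c), cons(a, 0)))))), s(k(0, c)))  →  k(q(cons(cons(cons(a, cons(0, 0)), c), cons(a, 0))), s(k(0, c)))   [R1 at 1.1.2.2]
2. k(q(cons(cons(cons(a, cons(0, 0)), c), cons(a, 0))), s(k(0, c)))  →  k(0, s(k(0, c)))   [R1 at 1]
3. k(0, s(k(0, c)))  →  s(k(0, c))   [R4 at ε]
4. s(k(0, c))  →  s(c)   [R4 at 1]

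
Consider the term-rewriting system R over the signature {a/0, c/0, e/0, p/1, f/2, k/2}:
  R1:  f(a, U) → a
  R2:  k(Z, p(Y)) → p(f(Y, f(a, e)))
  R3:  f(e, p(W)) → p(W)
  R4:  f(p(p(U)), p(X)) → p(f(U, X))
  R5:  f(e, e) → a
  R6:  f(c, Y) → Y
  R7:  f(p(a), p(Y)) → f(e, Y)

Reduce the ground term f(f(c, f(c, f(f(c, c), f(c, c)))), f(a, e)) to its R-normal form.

a

1. f(f(c, f(c, f(f(c, c), f(c, c)))), f(a, e))  →  f(f(c, f(f(c, c), f(c, c))), f(a, e))   [R6 at 1]
2. f(f(c, f(f(c, c), f(c, c))), f(a, e))  →  f(f(f(c, c), f(c, c)), f(a, e))   [R6 at 1]
3. f(f(f(c, c), f(c, c)), f(a, e))  →  f(f(c, f(c, c)), f(a, e))   [R6 at 1.1]
4. f(f(c, f(c, c)), f(a, e))  →  f(f(c, c), f(a, e))   [R6 at 1]
5. f(f(c, c), f(a, e))  →  f(c, f(a, e))   [R6 at 1]
6. f(c, f(a, e))  →  f(a, e)   [R6 at ε]
7. f(a, e)  →  a   [R1 at ε]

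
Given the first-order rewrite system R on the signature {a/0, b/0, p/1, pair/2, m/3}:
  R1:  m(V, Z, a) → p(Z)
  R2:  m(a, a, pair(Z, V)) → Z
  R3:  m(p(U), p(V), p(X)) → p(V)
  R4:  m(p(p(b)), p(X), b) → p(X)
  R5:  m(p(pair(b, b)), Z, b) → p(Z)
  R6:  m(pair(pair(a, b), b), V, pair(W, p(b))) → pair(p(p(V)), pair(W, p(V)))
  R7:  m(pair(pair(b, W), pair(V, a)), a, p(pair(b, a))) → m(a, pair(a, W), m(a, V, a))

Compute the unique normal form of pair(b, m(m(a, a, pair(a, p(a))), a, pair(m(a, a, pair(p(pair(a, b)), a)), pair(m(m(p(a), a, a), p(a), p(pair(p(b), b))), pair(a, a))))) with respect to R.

pair(b, p(pair(a, b)))

1. pair(b, m(m(a, a, pair(a, p(a))), a, pair(m(a, a, pair(p(pair(a, b)), a)), pair(m(m(p(a), a, a), p(a), p(pair(p(b), b))), pair(a, a)))))  →  pair(b, m(a, a, pair(m(a, a, pair(p(pair(a, b)), a)), pair(m(m(p(a), a, a), p(a), p(pair(p(b), b))), pair(a, a)))))   [R2 at 2.1]
2. pair(b, m(a, a, pair(m(a, a, pair(p(pair(a, b)), a)), pair(m(m(p(a), a, a), p(a), p(pair(p(b), b))), pair(a, a)))))  →  pair(b, m(a, a, pair(p(pair(a, b)), a)))   [R2 at 2]
3. pair(b, m(a, a, pair(p(pair(a, b)), a)))  →  pair(b, p(pair(a, b)))   [R2 at 2]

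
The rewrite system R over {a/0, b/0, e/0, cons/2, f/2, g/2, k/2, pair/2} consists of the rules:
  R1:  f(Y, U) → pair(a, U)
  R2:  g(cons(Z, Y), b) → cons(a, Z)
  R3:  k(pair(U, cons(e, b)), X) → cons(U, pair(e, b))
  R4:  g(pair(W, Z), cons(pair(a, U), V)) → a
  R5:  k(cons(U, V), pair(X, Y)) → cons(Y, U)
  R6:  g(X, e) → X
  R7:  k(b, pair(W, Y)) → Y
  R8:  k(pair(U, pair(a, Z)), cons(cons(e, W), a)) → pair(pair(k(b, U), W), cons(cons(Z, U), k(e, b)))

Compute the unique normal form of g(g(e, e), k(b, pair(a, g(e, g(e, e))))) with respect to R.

1. g(g(e, e), k(b, pair(a, g(e, g(e, e)))))  →  g(e, k(b, pair(a, g(e, g(e, e)))))   [R6 at 1]
2. g(e, k(b, pair(a, g(e, g(e, e)))))  →  g(e, g(e, g(e, e)))   [R7 at 2]
3. g(e, g(e, g(e, e)))  →  g(e, g(e, e))   [R6 at 2.2]
4. g(e, g(e, e))  →  g(e, e)   [R6 at 2]
5. g(e, e)  →  e   [R6 at ε]

e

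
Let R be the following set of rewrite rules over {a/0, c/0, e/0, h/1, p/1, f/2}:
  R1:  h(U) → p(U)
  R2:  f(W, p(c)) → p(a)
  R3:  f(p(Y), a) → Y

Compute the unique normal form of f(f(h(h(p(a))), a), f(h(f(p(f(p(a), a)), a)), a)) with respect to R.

p(a)

1. f(f(h(h(p(a))), a), f(h(f(p(f(p(a), a)), a)), a))  →  f(f(p(h(p(a))), a), f(h(f(p(f(p(a), a)), a)), a))   [R1 at 1.1]
2. f(f(p(h(p(a))), a), f(h(f(p(f(p(a), a)), a)), a))  →  f(h(p(a)), f(h(f(p(f(p(a), a)), a)), a))   [R3 at 1]
3. f(h(p(a)), f(h(f(p(f(p(a), a)), a)), a))  →  f(p(p(a)), f(h(f(p(f(p(a), a)), a)), a))   [R1 at 1]
4. f(p(p(a)), f(h(f(p(f(p(a), a)), a)), a))  →  f(p(p(a)), f(p(f(p(f(p(a), a)), a)), a))   [R1 at 2.1]
5. f(p(p(a)), f(p(f(p(f(p(a), a)), a)), a))  →  f(p(p(a)), f(p(f(p(a), a)), a))   [R3 at 2]
6. f(p(p(a)), f(p(f(p(a), a)), a))  →  f(p(p(a)), f(p(a), a))   [R3 at 2]
7. f(p(p(a)), f(p(a), a))  →  f(p(p(a)), a)   [R3 at 2]
8. f(p(p(a)), a)  →  p(a)   [R3 at ε]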